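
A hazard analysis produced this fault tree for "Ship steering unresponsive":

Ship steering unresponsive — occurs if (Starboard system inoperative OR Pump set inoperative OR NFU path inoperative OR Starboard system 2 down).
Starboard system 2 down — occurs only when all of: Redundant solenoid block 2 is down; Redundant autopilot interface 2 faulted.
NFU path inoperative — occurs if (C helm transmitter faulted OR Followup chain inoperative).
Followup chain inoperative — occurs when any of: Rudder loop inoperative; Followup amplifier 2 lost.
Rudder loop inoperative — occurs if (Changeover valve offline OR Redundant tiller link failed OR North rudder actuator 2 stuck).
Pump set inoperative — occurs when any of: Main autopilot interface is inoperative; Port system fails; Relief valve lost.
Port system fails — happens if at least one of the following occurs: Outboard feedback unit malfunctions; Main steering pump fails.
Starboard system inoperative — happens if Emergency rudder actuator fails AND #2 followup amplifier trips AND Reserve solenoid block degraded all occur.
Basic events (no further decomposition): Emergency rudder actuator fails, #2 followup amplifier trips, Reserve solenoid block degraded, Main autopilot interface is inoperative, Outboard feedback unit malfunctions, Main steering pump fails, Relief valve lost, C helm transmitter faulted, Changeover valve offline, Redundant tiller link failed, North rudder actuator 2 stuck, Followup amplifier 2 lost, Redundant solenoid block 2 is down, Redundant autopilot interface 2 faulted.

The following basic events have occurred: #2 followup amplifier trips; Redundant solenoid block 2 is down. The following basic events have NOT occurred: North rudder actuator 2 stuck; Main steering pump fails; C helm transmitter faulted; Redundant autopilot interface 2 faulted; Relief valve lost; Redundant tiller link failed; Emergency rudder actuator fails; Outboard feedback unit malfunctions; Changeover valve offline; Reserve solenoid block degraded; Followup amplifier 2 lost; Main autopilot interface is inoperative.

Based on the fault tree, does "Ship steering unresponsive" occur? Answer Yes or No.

No

Starboard system inoperative [AND]: Emergency rudder actuator fails=not, #2 followup amplifier trips=occurs, Reserve solenoid block degraded=not → not all inputs occur → does not occur.
Port system fails [OR]: Outboard feedback unit malfunctions=not, Main steering pump fails=not → no input occurs → does not occur.
Pump set inoperative [OR]: Main autopilot interface is inoperative=not, Port system fails=not, Relief valve lost=not → no input occurs → does not occur.
Rudder loop inoperative [OR]: Changeover valve offline=not, Redundant tiller link failed=not, North rudder actuator 2 stuck=not → no input occurs → does not occur.
Followup chain inoperative [OR]: Rudder loop inoperative=not, Followup amplifier 2 lost=not → no input occurs → does not occur.
NFU path inoperative [OR]: C helm transmitter faulted=not, Followup chain inoperative=not → no input occurs → does not occur.
Starboard system 2 down [AND]: Redundant solenoid block 2 is down=occurs, Redundant autopilot interface 2 faulted=not → not all inputs occur → does not occur.
Ship steering unresponsive [OR]: Starboard system inoperative=not, Pump set inoperative=not, NFU path inoperative=not, Starboard system 2 down=not → no input occurs → does not occur.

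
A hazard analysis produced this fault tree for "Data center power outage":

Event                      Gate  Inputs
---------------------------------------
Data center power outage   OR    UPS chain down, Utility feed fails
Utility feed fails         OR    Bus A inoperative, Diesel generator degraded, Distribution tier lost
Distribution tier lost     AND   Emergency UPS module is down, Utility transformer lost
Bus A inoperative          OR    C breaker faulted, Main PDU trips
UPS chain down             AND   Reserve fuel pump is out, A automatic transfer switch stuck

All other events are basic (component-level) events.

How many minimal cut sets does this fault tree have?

UPS chain down [AND]: one cut set from each child combined → 1 × 1 = 1 cut set(s).
Bus A inoperative [OR]: union of children's cut sets → 2 cut set(s).
Distribution tier lost [AND]: one cut set from each child combined → 1 × 1 = 1 cut set(s).
Utility feed fails [OR]: union of children's cut sets → 4 cut set(s).
Data center power outage [OR]: union of children's cut sets → 5 cut set(s).
Minimal cut sets: {A automatic transfer switch stuck, Reserve fuel pump is out}; {C breaker faulted}; {Main PDU trips}; {Diesel generator degraded}; {Emergency UPS module is down, Utility transformer lost}.

5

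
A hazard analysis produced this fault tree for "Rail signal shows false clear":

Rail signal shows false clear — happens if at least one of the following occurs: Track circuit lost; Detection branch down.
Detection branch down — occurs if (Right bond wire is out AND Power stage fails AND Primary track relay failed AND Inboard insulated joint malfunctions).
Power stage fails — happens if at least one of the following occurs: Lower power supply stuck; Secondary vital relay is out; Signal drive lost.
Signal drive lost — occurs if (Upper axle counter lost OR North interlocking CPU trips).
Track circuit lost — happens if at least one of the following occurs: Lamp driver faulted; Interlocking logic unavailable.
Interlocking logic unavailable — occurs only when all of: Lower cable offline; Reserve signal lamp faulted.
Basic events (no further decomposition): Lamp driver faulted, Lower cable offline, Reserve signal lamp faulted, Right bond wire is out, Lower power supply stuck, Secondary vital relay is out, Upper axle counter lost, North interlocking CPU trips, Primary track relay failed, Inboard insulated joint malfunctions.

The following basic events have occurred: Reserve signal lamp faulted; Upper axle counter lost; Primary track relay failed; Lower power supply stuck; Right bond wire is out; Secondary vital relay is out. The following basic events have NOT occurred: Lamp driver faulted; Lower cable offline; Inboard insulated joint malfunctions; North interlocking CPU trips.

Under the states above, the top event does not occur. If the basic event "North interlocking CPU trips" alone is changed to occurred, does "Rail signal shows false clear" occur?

No

Counterfactual: set "North interlocking CPU trips" to occurred.
Interlocking logic unavailable [AND]: Lower cable offline=not, Reserve signal lamp faulted=occurs → not all inputs occur → does not occur.
Track circuit lost [OR]: Lamp driver faulted=not, Interlocking logic unavailable=not → no input occurs → does not occur.
Signal drive lost [OR]: Upper axle counter lost=occurs, North interlocking CPU trips=occurs → at least one input occurs → occurs.
Power stage fails [OR]: Lower power supply stuck=occurs, Secondary vital relay is out=occurs, Signal drive lost=occurs → at least one input occurs → occurs.
Detection branch down [AND]: Right bond wire is out=occurs, Power stage fails=occurs, Primary track relay failed=occurs, Inboard insulated joint malfunctions=not → not all inputs occur → does not occur.
Rail signal shows false clear [OR]: Track circuit lost=not, Detection branch down=not → no input occurs → does not occur.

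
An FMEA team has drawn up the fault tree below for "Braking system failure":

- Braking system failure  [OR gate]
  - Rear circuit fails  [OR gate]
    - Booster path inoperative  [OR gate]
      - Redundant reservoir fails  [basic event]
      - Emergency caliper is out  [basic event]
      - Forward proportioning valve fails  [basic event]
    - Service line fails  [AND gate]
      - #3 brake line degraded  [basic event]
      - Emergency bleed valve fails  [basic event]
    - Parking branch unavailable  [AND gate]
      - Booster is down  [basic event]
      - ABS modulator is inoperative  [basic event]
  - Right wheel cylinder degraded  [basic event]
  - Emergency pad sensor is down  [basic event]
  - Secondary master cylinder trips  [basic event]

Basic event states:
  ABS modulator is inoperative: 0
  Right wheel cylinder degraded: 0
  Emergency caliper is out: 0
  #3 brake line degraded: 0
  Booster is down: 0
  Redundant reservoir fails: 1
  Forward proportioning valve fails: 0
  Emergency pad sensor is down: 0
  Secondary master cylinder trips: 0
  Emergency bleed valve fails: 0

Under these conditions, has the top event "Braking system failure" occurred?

Yes

Booster path inoperative [OR]: Redundant reservoir fails=occurs, Emergency caliper is out=not, Forward proportioning valve fails=not → at least one input occurs → occurs.
Service line fails [AND]: #3 brake line degraded=not, Emergency bleed valve fails=not → not all inputs occur → does not occur.
Parking branch unavailable [AND]: Booster is down=not, ABS modulator is inoperative=not → not all inputs occur → does not occur.
Rear circuit fails [OR]: Booster path inoperative=occurs, Service line fails=not, Parking branch unavailable=not → at least one input occurs → occurs.
Braking system failure [OR]: Rear circuit fails=occurs, Right wheel cylinder degraded=not, Emergency pad sensor is down=not, Secondary master cylinder trips=not → at least one input occurs → occurs.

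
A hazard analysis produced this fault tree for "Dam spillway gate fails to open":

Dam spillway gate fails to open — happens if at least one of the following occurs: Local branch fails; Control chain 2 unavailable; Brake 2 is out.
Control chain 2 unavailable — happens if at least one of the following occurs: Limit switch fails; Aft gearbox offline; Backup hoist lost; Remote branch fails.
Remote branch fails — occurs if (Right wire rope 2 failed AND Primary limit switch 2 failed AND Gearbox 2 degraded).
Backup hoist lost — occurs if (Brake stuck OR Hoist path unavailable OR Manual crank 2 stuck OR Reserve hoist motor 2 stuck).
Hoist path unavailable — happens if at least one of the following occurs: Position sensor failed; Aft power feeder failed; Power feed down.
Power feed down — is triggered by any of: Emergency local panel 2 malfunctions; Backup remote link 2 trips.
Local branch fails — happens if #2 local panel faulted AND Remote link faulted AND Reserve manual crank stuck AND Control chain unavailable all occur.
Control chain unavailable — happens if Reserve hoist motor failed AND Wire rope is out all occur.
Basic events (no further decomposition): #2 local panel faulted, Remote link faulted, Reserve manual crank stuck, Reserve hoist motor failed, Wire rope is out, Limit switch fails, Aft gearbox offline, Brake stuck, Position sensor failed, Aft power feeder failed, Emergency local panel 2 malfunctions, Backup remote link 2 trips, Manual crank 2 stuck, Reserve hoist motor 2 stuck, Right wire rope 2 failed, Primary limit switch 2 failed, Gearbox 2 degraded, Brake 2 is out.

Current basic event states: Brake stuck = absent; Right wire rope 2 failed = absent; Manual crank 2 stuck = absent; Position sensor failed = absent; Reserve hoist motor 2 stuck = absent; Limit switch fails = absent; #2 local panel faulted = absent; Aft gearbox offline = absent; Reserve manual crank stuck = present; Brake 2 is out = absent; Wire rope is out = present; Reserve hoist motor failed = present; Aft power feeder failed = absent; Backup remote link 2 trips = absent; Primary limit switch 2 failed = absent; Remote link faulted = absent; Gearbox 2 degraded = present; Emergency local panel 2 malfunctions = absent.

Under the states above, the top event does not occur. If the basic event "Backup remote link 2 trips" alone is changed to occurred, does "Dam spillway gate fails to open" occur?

Yes

Counterfactual: set "Backup remote link 2 trips" to occurred.
Control chain unavailable [AND]: Reserve hoist motor failed=occurs, Wire rope is out=occurs → all inputs occur → occurs.
Local branch fails [AND]: #2 local panel faulted=not, Remote link faulted=not, Reserve manual crank stuck=occurs, Control chain unavailable=occurs → not all inputs occur → does not occur.
Power feed down [OR]: Emergency local panel 2 malfunctions=not, Backup remote link 2 trips=occurs → at least one input occurs → occurs.
Hoist path unavailable [OR]: Position sensor failed=not, Aft power feeder failed=not, Power feed down=occurs → at least one input occurs → occurs.
Backup hoist lost [OR]: Brake stuck=not, Hoist path unavailable=occurs, Manual crank 2 stuck=not, Reserve hoist motor 2 stuck=not → at least one input occurs → occurs.
Remote branch fails [AND]: Right wire rope 2 failed=not, Primary limit switch 2 failed=not, Gearbox 2 degraded=occurs → not all inputs occur → does not occur.
Control chain 2 unavailable [OR]: Limit switch fails=not, Aft gearbox offline=not, Backup hoist lost=occurs, Remote branch fails=not → at least one input occurs → occurs.
Dam spillway gate fails to open [OR]: Local branch fails=not, Control chain 2 unavailable=occurs, Brake 2 is out=not → at least one input occurs → occurs.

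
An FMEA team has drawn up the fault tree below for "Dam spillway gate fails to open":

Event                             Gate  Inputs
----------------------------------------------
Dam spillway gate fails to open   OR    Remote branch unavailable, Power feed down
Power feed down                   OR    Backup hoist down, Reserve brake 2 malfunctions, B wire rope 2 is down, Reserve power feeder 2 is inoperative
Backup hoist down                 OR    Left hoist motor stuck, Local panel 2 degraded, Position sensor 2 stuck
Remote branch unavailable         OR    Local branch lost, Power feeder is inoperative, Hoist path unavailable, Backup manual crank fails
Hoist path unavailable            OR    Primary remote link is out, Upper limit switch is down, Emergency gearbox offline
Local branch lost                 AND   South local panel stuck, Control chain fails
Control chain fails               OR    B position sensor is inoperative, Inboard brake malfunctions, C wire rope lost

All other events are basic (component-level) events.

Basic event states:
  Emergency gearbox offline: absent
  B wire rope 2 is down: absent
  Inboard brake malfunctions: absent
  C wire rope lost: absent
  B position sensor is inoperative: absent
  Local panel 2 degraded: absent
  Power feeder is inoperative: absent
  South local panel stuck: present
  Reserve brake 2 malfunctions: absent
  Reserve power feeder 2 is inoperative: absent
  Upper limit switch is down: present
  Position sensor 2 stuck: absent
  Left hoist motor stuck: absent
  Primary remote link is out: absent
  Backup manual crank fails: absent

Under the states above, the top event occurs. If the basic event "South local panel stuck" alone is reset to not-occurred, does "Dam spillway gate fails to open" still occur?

Yes

Counterfactual: set "South local panel stuck" to not occurred.
Control chain fails [OR]: B position sensor is inoperative=not, Inboard brake malfunctions=not, C wire rope lost=not → no input occurs → does not occur.
Local branch lost [AND]: South local panel stuck=not, Control chain fails=not → not all inputs occur → does not occur.
Hoist path unavailable [OR]: Primary remote link is out=not, Upper limit switch is down=occurs, Emergency gearbox offline=not → at least one input occurs → occurs.
Remote branch unavailable [OR]: Local branch lost=not, Power feeder is inoperative=not, Hoist path unavailable=occurs, Backup manual crank fails=not → at least one input occurs → occurs.
Backup hoist down [OR]: Left hoist motor stuck=not, Local panel 2 degraded=not, Position sensor 2 stuck=not → no input occurs → does not occur.
Power feed down [OR]: Backup hoist down=not, Reserve brake 2 malfunctions=not, B wire rope 2 is down=not, Reserve power feeder 2 is inoperative=not → no input occurs → does not occur.
Dam spillway gate fails to open [OR]: Remote branch unavailable=occurs, Power feed down=not → at least one input occurs → occurs.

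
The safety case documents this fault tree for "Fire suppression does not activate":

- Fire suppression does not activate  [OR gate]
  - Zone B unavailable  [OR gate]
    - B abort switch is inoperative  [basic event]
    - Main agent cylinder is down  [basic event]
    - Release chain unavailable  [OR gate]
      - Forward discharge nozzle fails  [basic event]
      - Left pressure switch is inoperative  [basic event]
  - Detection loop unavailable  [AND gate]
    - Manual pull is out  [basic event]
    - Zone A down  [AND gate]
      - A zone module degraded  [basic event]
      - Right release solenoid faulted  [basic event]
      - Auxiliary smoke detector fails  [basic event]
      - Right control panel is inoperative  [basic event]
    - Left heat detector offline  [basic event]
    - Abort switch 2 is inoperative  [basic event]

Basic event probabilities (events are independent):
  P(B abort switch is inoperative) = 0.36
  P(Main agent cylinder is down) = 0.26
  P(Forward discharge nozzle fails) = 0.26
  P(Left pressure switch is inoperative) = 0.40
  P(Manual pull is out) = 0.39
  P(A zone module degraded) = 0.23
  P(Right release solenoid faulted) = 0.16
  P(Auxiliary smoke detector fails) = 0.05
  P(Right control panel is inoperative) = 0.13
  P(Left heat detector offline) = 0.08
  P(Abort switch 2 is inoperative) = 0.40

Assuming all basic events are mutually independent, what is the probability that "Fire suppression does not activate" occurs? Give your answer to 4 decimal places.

0.7897

P(Release chain unavailable) [OR] = 1 − (1−0.26) × (1−0.40) = 0.556000
P(Zone B unavailable) [OR] = 1 − (1−0.36) × (1−0.26) × (1−0.556000) = 0.789722
P(Zone A down) [AND] = 0.23 × 0.16 × 0.05 × 0.13 = 0.000239
P(Detection loop unavailable) [AND] = 0.39 × 0.000239 × 0.08 × 0.40 = 0.000003
P(Fire suppression does not activate) [OR] = 1 − (1−0.789722) × (1−0.000003) = 0.789723
Rounded to 4 decimal places: P(Fire suppression does not activate) ≈ 0.7897.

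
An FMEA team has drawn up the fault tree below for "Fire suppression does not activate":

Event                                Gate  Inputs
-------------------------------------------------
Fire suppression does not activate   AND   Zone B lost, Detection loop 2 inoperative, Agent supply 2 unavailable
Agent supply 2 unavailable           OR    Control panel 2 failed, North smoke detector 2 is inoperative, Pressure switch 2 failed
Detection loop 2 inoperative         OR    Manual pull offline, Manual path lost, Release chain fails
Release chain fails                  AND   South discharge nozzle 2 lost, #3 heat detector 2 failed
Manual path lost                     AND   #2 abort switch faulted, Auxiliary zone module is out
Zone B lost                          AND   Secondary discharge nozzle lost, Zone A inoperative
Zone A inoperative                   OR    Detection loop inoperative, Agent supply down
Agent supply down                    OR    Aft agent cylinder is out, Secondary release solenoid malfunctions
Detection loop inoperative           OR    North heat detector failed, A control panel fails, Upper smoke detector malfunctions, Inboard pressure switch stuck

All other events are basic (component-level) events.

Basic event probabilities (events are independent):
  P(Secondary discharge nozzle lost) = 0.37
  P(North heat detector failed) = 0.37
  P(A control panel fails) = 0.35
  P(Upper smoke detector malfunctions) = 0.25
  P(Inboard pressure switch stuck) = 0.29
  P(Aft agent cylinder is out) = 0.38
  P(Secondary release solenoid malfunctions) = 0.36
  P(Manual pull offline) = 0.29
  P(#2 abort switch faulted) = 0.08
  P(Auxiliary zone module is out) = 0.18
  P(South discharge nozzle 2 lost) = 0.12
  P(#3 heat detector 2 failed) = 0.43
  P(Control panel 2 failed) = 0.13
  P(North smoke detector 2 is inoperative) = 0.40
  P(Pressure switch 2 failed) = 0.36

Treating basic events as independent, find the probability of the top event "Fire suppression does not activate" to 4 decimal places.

0.0757

P(Detection loop inoperative) [OR] = 1 − (1−0.37) × (1−0.35) × (1−0.25) × (1−0.29) = 0.781941
P(Agent supply down) [OR] = 1 − (1−0.38) × (1−0.36) = 0.603200
P(Zone A inoperative) [OR] = 1 − (1−0.781941) × (1−0.603200) = 0.913474
P(Zone B lost) [AND] = 0.37 × 0.913474 = 0.337985
P(Manual path lost) [AND] = 0.08 × 0.18 = 0.014400
P(Release chain fails) [AND] = 0.12 × 0.43 = 0.051600
P(Detection loop 2 inoperative) [OR] = 1 − (1−0.29) × (1−0.014400) × (1−0.051600) = 0.336332
P(Agent supply 2 unavailable) [OR] = 1 − (1−0.13) × (1−0.40) × (1−0.36) = 0.665920
P(Fire suppression does not activate) [AND] = 0.337985 × 0.336332 × 0.665920 = 0.075699
Rounded to 4 decimal places: P(Fire suppression does not activate) ≈ 0.0757.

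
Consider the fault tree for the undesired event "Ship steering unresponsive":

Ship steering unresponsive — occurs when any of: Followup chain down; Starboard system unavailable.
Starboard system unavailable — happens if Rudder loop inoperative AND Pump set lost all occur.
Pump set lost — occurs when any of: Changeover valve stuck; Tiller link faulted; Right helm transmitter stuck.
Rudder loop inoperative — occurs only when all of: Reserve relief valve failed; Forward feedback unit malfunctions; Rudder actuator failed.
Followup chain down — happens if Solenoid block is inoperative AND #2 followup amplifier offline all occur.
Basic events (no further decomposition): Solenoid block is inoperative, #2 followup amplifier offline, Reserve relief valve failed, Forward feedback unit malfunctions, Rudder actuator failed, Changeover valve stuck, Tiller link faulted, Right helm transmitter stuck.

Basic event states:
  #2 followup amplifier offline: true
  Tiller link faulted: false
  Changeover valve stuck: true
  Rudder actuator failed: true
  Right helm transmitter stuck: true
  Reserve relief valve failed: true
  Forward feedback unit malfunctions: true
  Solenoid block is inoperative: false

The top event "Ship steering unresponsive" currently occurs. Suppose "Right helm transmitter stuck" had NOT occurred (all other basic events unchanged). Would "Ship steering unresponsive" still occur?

Counterfactual: set "Right helm transmitter stuck" to not occurred.
Followup chain down [AND]: Solenoid block is inoperative=not, #2 followup amplifier offline=occurs → not all inputs occur → does not occur.
Rudder loop inoperative [AND]: Reserve relief valve failed=occurs, Forward feedback unit malfunctions=occurs, Rudder actuator failed=occurs → all inputs occur → occurs.
Pump set lost [OR]: Changeover valve stuck=occurs, Tiller link faulted=not, Right helm transmitter stuck=not → at least one input occurs → occurs.
Starboard system unavailable [AND]: Rudder loop inoperative=occurs, Pump set lost=occurs → all inputs occur → occurs.
Ship steering unresponsive [OR]: Followup chain down=not, Starboard system unavailable=occurs → at least one input occurs → occurs.

Yes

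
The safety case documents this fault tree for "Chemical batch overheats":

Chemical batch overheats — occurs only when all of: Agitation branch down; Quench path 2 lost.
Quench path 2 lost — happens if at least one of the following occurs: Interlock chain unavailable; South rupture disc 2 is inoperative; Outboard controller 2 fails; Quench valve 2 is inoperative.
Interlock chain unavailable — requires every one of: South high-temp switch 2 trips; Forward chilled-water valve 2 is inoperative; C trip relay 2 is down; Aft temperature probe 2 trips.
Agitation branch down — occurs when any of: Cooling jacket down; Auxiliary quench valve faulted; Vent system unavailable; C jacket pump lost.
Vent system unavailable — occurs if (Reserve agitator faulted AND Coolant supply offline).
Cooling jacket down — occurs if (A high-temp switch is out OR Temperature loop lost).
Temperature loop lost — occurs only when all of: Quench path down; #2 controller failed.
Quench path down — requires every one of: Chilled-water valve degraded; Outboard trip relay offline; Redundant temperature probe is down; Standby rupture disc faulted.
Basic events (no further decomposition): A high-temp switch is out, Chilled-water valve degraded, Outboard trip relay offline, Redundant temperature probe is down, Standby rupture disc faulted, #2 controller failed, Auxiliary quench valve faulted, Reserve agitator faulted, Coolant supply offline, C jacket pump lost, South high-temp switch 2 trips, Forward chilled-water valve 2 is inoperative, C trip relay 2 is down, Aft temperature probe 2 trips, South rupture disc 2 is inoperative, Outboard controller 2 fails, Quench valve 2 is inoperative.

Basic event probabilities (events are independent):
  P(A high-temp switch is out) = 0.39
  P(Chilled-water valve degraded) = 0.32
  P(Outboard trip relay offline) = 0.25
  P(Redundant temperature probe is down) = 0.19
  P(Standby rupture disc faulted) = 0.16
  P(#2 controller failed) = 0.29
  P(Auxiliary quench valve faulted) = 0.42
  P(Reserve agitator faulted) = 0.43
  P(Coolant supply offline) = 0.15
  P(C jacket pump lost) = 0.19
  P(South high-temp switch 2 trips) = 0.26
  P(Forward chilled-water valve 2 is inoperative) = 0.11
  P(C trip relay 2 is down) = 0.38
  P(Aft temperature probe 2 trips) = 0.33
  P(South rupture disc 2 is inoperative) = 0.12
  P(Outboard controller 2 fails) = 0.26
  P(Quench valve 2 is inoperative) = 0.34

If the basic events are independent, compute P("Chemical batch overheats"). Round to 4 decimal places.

P(Quench path down) [AND] = 0.32 × 0.25 × 0.19 × 0.16 = 0.002432
P(Temperature loop lost) [AND] = 0.002432 × 0.29 = 0.000705
P(Cooling jacket down) [OR] = 1 − (1−0.39) × (1−0.000705) = 0.390430
P(Vent system unavailable) [AND] = 0.43 × 0.15 = 0.064500
P(Agitation branch down) [OR] = 1 − (1−0.390430) × (1−0.42) × (1−0.064500) × (1−0.19) = 0.732095
P(Interlock chain unavailable) [AND] = 0.26 × 0.11 × 0.38 × 0.33 = 0.003586
P(Quench path 2 lost) [OR] = 1 − (1−0.003586) × (1−0.12) × (1−0.26) × (1−0.34) = 0.571749
P(Chemical batch overheats) [AND] = 0.732095 × 0.571749 = 0.418575
Rounded to 4 decimal places: P(Chemical batch overheats) ≈ 0.4186.

0.4186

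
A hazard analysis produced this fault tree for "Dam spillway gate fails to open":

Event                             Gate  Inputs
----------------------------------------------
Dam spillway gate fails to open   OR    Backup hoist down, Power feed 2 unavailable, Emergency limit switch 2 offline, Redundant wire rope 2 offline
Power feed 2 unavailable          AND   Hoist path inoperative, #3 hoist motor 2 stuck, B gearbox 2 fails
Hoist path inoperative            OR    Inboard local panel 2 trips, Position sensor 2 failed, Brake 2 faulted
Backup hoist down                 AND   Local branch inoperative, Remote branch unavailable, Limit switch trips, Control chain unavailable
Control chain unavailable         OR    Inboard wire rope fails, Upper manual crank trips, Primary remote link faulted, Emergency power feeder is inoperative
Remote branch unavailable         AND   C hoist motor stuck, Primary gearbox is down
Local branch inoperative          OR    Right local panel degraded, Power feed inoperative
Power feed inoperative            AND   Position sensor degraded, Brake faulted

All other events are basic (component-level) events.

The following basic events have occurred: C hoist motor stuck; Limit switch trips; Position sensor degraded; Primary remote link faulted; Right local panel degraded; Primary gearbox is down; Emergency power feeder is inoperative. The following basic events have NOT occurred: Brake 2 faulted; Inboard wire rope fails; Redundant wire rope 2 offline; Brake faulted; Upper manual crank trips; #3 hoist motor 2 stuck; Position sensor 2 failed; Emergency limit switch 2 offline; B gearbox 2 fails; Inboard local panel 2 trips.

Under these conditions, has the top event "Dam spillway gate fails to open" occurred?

Power feed inoperative [AND]: Position sensor degraded=occurs, Brake faulted=not → not all inputs occur → does not occur.
Local branch inoperative [OR]: Right local panel degraded=occurs, Power feed inoperative=not → at least one input occurs → occurs.
Remote branch unavailable [AND]: C hoist motor stuck=occurs, Primary gearbox is down=occurs → all inputs occur → occurs.
Control chain unavailable [OR]: Inboard wire rope fails=not, Upper manual crank trips=not, Primary remote link faulted=occurs, Emergency power feeder is inoperative=occurs → at least one input occurs → occurs.
Backup hoist down [AND]: Local branch inoperative=occurs, Remote branch unavailable=occurs, Limit switch trips=occurs, Control chain unavailable=occurs → all inputs occur → occurs.
Hoist path inoperative [OR]: Inboard local panel 2 trips=not, Position sensor 2 failed=not, Brake 2 faulted=not → no input occurs → does not occur.
Power feed 2 unavailable [AND]: Hoist path inoperative=not, #3 hoist motor 2 stuck=not, B gearbox 2 fails=not → not all inputs occur → does not occur.
Dam spillway gate fails to open [OR]: Backup hoist down=occurs, Power feed 2 unavailable=not, Emergency limit switch 2 offline=not, Redundant wire rope 2 offline=not → at least one input occurs → occurs.

Yes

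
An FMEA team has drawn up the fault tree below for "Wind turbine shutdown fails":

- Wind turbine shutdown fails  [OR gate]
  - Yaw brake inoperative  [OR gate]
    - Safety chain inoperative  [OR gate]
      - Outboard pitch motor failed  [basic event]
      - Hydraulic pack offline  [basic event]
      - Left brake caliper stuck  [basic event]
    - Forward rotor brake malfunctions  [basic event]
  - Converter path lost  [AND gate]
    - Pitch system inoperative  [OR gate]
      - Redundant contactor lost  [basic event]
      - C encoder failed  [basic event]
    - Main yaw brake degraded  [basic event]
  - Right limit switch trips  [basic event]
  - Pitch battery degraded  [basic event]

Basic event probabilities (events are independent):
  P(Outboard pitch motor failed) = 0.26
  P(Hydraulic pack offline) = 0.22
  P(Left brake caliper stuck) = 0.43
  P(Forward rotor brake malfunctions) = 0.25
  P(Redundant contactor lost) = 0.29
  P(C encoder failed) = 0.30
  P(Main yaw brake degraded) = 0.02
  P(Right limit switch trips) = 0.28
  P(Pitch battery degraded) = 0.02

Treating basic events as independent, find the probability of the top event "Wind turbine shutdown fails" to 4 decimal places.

P(Safety chain inoperative) [OR] = 1 − (1−0.26) × (1−0.22) × (1−0.43) = 0.670996
P(Yaw brake inoperative) [OR] = 1 − (1−0.670996) × (1−0.25) = 0.753247
P(Pitch system inoperative) [OR] = 1 − (1−0.29) × (1−0.30) = 0.503000
P(Converter path lost) [AND] = 0.503000 × 0.02 = 0.010060
P(Wind turbine shutdown fails) [OR] = 1 − (1−0.753247) × (1−0.010060) × (1−0.28) × (1−0.02) = 0.827643
Rounded to 4 decimal places: P(Wind turbine shutdown fails) ≈ 0.8276.

0.8276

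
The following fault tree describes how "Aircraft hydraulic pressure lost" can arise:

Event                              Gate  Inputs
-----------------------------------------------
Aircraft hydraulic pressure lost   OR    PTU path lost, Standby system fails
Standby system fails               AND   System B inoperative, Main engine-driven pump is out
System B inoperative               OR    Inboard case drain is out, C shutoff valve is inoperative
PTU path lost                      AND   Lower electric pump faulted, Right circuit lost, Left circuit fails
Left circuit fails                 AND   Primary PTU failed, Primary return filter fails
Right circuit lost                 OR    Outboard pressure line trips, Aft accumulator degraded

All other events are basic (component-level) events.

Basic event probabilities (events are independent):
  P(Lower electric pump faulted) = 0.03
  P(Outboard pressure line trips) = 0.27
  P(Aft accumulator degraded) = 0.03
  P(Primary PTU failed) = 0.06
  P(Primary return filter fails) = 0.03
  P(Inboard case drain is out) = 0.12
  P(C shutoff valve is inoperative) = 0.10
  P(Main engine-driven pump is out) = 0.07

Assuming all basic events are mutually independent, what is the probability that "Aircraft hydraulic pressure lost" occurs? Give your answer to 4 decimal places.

P(Right circuit lost) [OR] = 1 − (1−0.27) × (1−0.03) = 0.291900
P(Left circuit fails) [AND] = 0.06 × 0.03 = 0.001800
P(PTU path lost) [AND] = 0.03 × 0.291900 × 0.001800 = 0.000016
P(System B inoperative) [OR] = 1 − (1−0.12) × (1−0.10) = 0.208000
P(Standby system fails) [AND] = 0.208000 × 0.07 = 0.014560
P(Aircraft hydraulic pressure lost) [OR] = 1 − (1−0.000016) × (1−0.014560) = 0.014576
Rounded to 4 decimal places: P(Aircraft hydraulic pressure lost) ≈ 0.0146.

0.0146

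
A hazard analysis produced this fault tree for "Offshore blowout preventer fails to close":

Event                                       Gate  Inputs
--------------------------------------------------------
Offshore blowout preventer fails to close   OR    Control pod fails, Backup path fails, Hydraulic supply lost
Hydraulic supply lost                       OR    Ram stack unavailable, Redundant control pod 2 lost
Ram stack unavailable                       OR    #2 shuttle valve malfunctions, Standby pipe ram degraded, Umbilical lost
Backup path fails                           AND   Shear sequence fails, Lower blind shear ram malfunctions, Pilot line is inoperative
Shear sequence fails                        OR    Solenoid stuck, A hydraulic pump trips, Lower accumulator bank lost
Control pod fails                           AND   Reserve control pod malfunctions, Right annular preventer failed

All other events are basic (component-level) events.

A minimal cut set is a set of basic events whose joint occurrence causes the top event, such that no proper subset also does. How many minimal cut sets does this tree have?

8

Control pod fails [AND]: one cut set from each child combined → 1 × 1 = 1 cut set(s).
Shear sequence fails [OR]: union of children's cut sets → 3 cut set(s).
Backup path fails [AND]: one cut set from each child combined → 3 × 1 × 1 = 3 cut set(s).
Ram stack unavailable [OR]: union of children's cut sets → 3 cut set(s).
Hydraulic supply lost [OR]: union of children's cut sets → 4 cut set(s).
Offshore blowout preventer fails to close [OR]: union of children's cut sets → 8 cut set(s).
Minimal cut sets: {Reserve control pod malfunctions, Right annular preventer failed}; {Lower blind shear ram malfunctions, Pilot line is inoperative, Solenoid stuck}; {A hydraulic pump trips, Lower blind shear ram malfunctions, Pilot line is inoperative}; {Lower accumulator bank lost, Lower blind shear ram malfunctions, Pilot line is inoperative}; {#2 shuttle valve malfunctions}; {Standby pipe ram degraded}; {Umbilical lost}; {Redundant control pod 2 lost}.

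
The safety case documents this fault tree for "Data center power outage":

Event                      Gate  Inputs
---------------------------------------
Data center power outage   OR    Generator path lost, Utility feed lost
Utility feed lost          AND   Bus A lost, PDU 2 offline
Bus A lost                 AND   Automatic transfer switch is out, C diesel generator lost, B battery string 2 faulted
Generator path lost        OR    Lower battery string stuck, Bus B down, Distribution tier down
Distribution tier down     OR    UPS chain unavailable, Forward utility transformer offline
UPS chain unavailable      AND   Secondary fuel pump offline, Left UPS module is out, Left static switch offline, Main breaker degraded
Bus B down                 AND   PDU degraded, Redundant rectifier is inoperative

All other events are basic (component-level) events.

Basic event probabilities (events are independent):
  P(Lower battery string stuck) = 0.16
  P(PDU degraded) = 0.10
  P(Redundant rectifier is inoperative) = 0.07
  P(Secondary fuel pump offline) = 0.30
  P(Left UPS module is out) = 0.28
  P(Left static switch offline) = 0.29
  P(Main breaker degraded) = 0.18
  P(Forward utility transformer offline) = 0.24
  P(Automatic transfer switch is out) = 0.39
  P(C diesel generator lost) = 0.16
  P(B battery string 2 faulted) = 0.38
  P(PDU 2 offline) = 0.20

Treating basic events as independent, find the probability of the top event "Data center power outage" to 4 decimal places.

0.3718

P(Bus B down) [AND] = 0.10 × 0.07 = 0.007000
P(UPS chain unavailable) [AND] = 0.30 × 0.28 × 0.29 × 0.18 = 0.004385
P(Distribution tier down) [OR] = 1 − (1−0.004385) × (1−0.24) = 0.243333
P(Generator path lost) [OR] = 1 − (1−0.16) × (1−0.007000) × (1−0.243333) = 0.368849
P(Bus A lost) [AND] = 0.39 × 0.16 × 0.38 = 0.023712
P(Utility feed lost) [AND] = 0.023712 × 0.20 = 0.004742
P(Data center power outage) [OR] = 1 − (1−0.368849) × (1−0.004742) = 0.371842
Rounded to 4 decimal places: P(Data center power outage) ≈ 0.3718.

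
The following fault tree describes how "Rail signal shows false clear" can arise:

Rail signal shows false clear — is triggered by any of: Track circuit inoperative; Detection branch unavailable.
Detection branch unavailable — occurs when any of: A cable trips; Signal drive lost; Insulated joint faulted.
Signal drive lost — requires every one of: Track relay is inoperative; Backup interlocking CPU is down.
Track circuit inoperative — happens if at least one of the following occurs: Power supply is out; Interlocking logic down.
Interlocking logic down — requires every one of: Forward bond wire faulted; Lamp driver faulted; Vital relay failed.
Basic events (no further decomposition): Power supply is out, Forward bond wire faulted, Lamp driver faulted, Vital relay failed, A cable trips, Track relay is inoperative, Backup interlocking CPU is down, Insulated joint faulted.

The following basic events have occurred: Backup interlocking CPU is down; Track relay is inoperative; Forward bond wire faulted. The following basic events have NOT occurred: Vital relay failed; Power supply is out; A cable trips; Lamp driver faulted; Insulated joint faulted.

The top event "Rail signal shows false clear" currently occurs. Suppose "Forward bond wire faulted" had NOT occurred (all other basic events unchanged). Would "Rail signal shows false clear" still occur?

Yes

Counterfactual: set "Forward bond wire faulted" to not occurred.
Interlocking logic down [AND]: Forward bond wire faulted=not, Lamp driver faulted=not, Vital relay failed=not → not all inputs occur → does not occur.
Track circuit inoperative [OR]: Power supply is out=not, Interlocking logic down=not → no input occurs → does not occur.
Signal drive lost [AND]: Track relay is inoperative=occurs, Backup interlocking CPU is down=occurs → all inputs occur → occurs.
Detection branch unavailable [OR]: A cable trips=not, Signal drive lost=occurs, Insulated joint faulted=not → at least one input occurs → occurs.
Rail signal shows false clear [OR]: Track circuit inoperative=not, Detection branch unavailable=occurs → at least one input occurs → occurs.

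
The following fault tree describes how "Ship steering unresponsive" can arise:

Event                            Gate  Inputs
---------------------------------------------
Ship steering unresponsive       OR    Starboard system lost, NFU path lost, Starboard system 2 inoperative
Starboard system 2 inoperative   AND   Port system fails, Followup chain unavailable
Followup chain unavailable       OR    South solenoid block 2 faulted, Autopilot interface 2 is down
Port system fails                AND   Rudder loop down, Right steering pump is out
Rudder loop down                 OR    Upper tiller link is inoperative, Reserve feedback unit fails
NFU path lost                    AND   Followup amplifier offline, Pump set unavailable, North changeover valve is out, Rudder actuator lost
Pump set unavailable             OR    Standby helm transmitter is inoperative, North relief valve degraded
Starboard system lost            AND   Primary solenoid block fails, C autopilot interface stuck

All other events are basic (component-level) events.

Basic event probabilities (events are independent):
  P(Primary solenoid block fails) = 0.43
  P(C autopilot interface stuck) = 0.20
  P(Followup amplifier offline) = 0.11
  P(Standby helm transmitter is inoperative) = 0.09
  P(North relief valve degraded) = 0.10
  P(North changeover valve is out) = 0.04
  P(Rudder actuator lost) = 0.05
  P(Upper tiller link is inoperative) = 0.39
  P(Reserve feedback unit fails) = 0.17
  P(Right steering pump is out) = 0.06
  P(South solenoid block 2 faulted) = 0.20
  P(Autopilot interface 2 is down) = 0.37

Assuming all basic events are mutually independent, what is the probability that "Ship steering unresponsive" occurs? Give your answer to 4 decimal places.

0.0995

P(Starboard system lost) [AND] = 0.43 × 0.20 = 0.086000
P(Pump set unavailable) [OR] = 1 − (1−0.09) × (1−0.10) = 0.181000
P(NFU path lost) [AND] = 0.11 × 0.181000 × 0.04 × 0.05 = 0.000040
P(Rudder loop down) [OR] = 1 − (1−0.39) × (1−0.17) = 0.493700
P(Port system fails) [AND] = 0.493700 × 0.06 = 0.029622
P(Followup chain unavailable) [OR] = 1 − (1−0.20) × (1−0.37) = 0.496000
P(Starboard system 2 inoperative) [AND] = 0.029622 × 0.496000 = 0.014693
P(Ship steering unresponsive) [OR] = 1 − (1−0.086000) × (1−0.000040) × (1−0.014693) = 0.099465
Rounded to 4 decimal places: P(Ship steering unresponsive) ≈ 0.0995.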